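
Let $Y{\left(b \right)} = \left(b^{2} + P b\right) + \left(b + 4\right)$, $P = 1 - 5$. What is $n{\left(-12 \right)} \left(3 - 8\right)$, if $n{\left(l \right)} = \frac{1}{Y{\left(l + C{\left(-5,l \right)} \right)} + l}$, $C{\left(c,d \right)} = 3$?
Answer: $- \frac{1}{20} \approx -0.05$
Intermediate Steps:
$P = -4$ ($P = 1 - 5 = -4$)
$Y{\left(b \right)} = 4 + b^{2} - 3 b$ ($Y{\left(b \right)} = \left(b^{2} - 4 b\right) + \left(b + 4\right) = \left(b^{2} - 4 b\right) + \left(4 + b\right) = 4 + b^{2} - 3 b$)
$n{\left(l \right)} = \frac{1}{-5 + \left(3 + l\right)^{2} - 2 l}$ ($n{\left(l \right)} = \frac{1}{\left(4 + \left(l + 3\right)^{2} - 3 \left(l + 3\right)\right) + l} = \frac{1}{\left(4 + \left(3 + l\right)^{2} - 3 \left(3 + l\right)\right) + l} = \frac{1}{\left(4 + \left(3 + l\right)^{2} - \left(9 + 3 l\right)\right) + l} = \frac{1}{\left(-5 + \left(3 + l\right)^{2} - 3 l\right) + l} = \frac{1}{-5 + \left(3 + l\right)^{2} - 2 l}$)
$n{\left(-12 \right)} \left(3 - 8\right) = \frac{3 - 8}{4 + \left(-12\right)^{2} + 4 \left(-12\right)} = \frac{1}{4 + 144 - 48} \left(-5\right) = \frac{1}{100} \left(-5\right) = - \frac{1}{20}$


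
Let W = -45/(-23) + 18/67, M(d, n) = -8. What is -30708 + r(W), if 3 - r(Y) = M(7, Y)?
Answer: -30697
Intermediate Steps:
W = 3429/1541 (W = -45*(-1/23) + 18*(1/67) = 45/23 + 18/67 = 3429/1541 ≈ 2.2252)
r(Y) = 11 (r(Y) = 3 - 1*(-8) = 3 + 8 = 11)
-30708 + r(W) = -30708 + 11 = -30697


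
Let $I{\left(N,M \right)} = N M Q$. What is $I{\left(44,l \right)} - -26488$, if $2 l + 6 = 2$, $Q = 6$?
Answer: $25960$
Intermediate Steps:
$l = -2$ ($l = -3 + \frac{1}{2} \cdot 2 = -3 + 1 = -2$)
$I{\left(N,M \right)} = 6 M N$ ($I{\left(N,M \right)} = N M 6 = M N 6 = 6 M N$)
$I{\left(44,l \right)} - -26488 = 6 \left(-2\right) 44 - -26488 = -528 + 26488 = 25960$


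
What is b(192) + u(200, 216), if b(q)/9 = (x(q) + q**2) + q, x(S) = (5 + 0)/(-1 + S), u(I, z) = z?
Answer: 63740565/191 ≈ 3.3372e+5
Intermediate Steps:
x(S) = 5/(-1 + S)
b(q) = 9*q + 9*q**2 + 45/(-1 + q) (b(q) = 9*((5/(-1 + q) + q**2) + q) = 9*((q**2 + 5/(-1 + q)) + q) = 9*(q + q**2 + 5/(-1 + q)) = 9*q + 9*q**2 + 45/(-1 + q))
b(192) + u(200, 216) = 9*(5 + 192**3 - 1*192)/(-1 + 192) + 216 = 9*(5 + 7077888 - 192)/191 + 216 = 9*(1/191)*7077701 + 216 = 63699309/191 + 216 = 63740565/191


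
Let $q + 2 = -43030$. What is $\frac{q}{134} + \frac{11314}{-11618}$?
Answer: $- \frac{125365463}{389203} \approx -322.11$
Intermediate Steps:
$q = -43032$ ($q = -2 - 43030 = -43032$)
$\frac{q}{134} + \frac{11314}{-11618} = - \frac{43032}{134} + \frac{11314}{-11618} = \left(-43032\right) \frac{1}{134} + 11314 \left(- \frac{1}{11618}\right) = - \frac{21516}{67} - \frac{5657}{5809} = - \frac{125365463}{389203}$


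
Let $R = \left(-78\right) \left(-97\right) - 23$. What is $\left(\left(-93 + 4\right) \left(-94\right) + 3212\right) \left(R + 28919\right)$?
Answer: $422157036$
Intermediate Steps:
$R = 7543$ ($R = 7566 - 23 = 7543$)
$\left(\left(-93 + 4\right) \left(-94\right) + 3212\right) \left(R + 28919\right) = \left(\left(-93 + 4\right) \left(-94\right) + 3212\right) \left(7543 + 28919\right) = \left(\left(-89\right) \left(-94\right) + 3212\right) 36462 = \left(8366 + 3212\right) 36462 = 11578 \cdot 36462 = 422157036$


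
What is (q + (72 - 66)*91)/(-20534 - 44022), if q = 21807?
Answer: -22353/64556 ≈ -0.34626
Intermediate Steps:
(q + (72 - 66)*91)/(-20534 - 44022) = (21807 + (72 - 66)*91)/(-20534 - 44022) = (21807 + 6*91)/(-64556) = (21807 + 546)*(-1/64556) = 22353*(-1/64556) = -22353/64556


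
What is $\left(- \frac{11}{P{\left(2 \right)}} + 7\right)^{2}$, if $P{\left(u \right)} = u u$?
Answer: $\frac{289}{16} \approx 18.063$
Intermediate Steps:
$P{\left(u \right)} = u^{2}$
$\left(- \frac{11}{P{\left(2 \right)}} + 7\right)^{2} = \left(- \frac{11}{2^{2}} + 7\right)^{2} = \left(- \frac{11}{4} + 7\right)^{2} = \left(\frac{17}{4}\right)^{2} = \frac{289}{16}$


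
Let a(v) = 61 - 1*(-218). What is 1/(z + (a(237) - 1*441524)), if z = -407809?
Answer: -1/849054 ≈ -1.1778e-6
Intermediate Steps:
a(v) = 279 (a(v) = 61 + 218 = 279)
1/(z + (a(237) - 1*441524)) = 1/(-407809 + (279 - 1*441524)) = 1/(-407809 + (279 - 441524)) = 1/(-407809 - 441245) = 1/(-849054) = -1/849054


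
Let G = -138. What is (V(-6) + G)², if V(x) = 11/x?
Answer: 703921/36 ≈ 19553.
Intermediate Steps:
(V(-6) + G)² = (11/(-6) - 138)² = (11*(-⅙) - 138)² = (-11/6 - 138)² = (-839/6)² = 703921/36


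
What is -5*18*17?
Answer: -1530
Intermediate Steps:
-5*18*17 = -90*17 = -1530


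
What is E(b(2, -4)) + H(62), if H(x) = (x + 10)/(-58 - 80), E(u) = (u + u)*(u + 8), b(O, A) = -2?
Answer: -564/23 ≈ -24.522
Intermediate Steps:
E(u) = 2*u*(8 + u) (E(u) = (2*u)*(8 + u) = 2*u*(8 + u))
H(x) = -5/69 - x/138 (H(x) = (10 + x)/(-138) = (10 + x)*(-1/138) = -5/69 - x/138)
E(b(2, -4)) + H(62) = 2*(-2)*(8 - 2) + (-5/69 - 1/138*62) = 2*(-2)*6 + (-5/69 - 31/69) = -24 - 12/23 = -564/23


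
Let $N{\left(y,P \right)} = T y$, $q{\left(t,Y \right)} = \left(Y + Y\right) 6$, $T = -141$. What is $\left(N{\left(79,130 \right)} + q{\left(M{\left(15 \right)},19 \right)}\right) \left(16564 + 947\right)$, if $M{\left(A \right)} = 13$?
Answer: $-191062521$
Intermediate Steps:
$q{\left(t,Y \right)} = 12 Y$ ($q{\left(t,Y \right)} = 2 Y 6 = 12 Y$)
$N{\left(y,P \right)} = - 141 y$
$\left(N{\left(79,130 \right)} + q{\left(M{\left(15 \right)},19 \right)}\right) \left(16564 + 947\right) = \left(\left(-141\right) 79 + 12 \cdot 19\right) \left(16564 + 947\right) = \left(-11139 + 228\right) 17511 = \left(-10911\right) 17511 = -191062521$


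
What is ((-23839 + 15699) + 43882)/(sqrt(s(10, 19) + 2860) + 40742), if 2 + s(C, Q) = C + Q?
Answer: 21104356/24056633 - 518*sqrt(2887)/24056633 ≈ 0.87612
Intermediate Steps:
s(C, Q) = -2 + C + Q (s(C, Q) = -2 + (C + Q) = -2 + C + Q)
((-23839 + 15699) + 43882)/(sqrt(s(10, 19) + 2860) + 40742) = ((-23839 + 15699) + 43882)/(sqrt((-2 + 10 + 19) + 2860) + 40742) = (-8140 + 43882)/(sqrt(27 + 2860) + 40742) = 35742/(sqrt(2887) + 40742) = 35742/(40742 + sqrt(2887))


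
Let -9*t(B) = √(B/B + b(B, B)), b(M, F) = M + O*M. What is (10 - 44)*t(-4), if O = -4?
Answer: 34*√13/9 ≈ 13.621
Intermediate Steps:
b(M, F) = -3*M (b(M, F) = M - 4*M = -3*M)
t(B) = -√(1 - 3*B)/9 (t(B) = -√(B/B - 3*B)/9 = -√(1 - 3*B)/9)
(10 - 44)*t(-4) = (10 - 44)*(-√(1 - 3*(-4))/9) = -(-34)*√(1 + 12)/9 = -(-34)*√13/9 = 34*√13/9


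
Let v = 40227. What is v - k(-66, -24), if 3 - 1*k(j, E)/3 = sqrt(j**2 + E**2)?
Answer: 40218 + 18*sqrt(137) ≈ 40429.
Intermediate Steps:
k(j, E) = 9 - 3*sqrt(E**2 + j**2) (k(j, E) = 9 - 3*sqrt(j**2 + E**2) = 9 - 3*sqrt(E**2 + j**2))
v - k(-66, -24) = 40227 - (9 - 3*sqrt((-24)**2 + (-66)**2)) = 40227 - (9 - 3*sqrt(576 + 4356)) = 40227 - (9 - 18*sqrt(137)) = 40227 + (-9 + 18*sqrt(137)) = 40218 + 18*sqrt(137)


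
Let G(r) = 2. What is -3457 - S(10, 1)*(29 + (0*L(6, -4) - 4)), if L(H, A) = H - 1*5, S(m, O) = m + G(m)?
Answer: -3757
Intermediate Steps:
S(m, O) = 2 + m (S(m, O) = m + 2 = 2 + m)
L(H, A) = -5 + H (L(H, A) = H - 5 = -5 + H)
-3457 - S(10, 1)*(29 + (0*L(6, -4) - 4)) = -3457 - (2 + 10)*(29 + (0*(-5 + 6) - 4)) = -3457 - 12*(29 + (0*1 - 4)) = -3457 - 12*(29 + (0 - 4)) = -3457 - 12*(29 - 4) = -3457 - 12*25 = -3457 - 1*300 = -3457 - 300 = -3757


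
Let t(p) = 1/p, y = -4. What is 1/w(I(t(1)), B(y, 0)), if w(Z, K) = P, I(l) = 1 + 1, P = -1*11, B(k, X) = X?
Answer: -1/11 ≈ -0.090909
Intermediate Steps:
P = -11
I(l) = 2
w(Z, K) = -11
1/w(I(t(1)), B(y, 0)) = 1/(-11) = -1/11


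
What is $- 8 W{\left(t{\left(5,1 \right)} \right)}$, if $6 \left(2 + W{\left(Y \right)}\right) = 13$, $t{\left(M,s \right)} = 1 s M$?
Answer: $- \frac{4}{3} \approx -1.3333$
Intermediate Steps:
$t{\left(M,s \right)} = M s$ ($t{\left(M,s \right)} = s M = M s$)
$W{\left(Y \right)} = \frac{1}{6}$ ($W{\left(Y \right)} = -2 + \frac{1}{6} \cdot 13 = -2 + \frac{13}{6} = \frac{1}{6}$)
$- 8 W{\left(t{\left(5,1 \right)} \right)} = \left(-8\right) \frac{1}{6} = - \frac{4}{3}$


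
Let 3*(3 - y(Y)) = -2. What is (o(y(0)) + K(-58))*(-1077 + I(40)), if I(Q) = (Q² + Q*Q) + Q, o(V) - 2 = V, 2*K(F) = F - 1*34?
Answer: -87241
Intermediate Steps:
K(F) = -17 + F/2 (K(F) = (F - 1*34)/2 = (F - 34)/2 = (-34 + F)/2 = -17 + F/2)
y(Y) = 11/3 (y(Y) = 3 - ⅓*(-2) = 3 + ⅔ = 11/3)
o(V) = 2 + V
I(Q) = Q + 2*Q² (I(Q) = (Q² + Q²) + Q = 2*Q² + Q = Q + 2*Q²)
(o(y(0)) + K(-58))*(-1077 + I(40)) = ((2 + 11/3) + (-17 + (½)*(-58)))*(-1077 + 40*(1 + 2*40)) = (17/3 + (-17 - 29))*(-1077 + 40*(1 + 80)) = (17/3 - 46)*(-1077 + 40*81) = -121*(-1077 + 3240)/3 = -121/3*2163 = -87241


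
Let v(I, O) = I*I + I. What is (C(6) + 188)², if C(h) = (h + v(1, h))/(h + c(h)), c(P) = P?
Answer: 320356/9 ≈ 35595.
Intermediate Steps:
v(I, O) = I + I² (v(I, O) = I² + I = I + I²)
C(h) = (2 + h)/(2*h) (C(h) = (h + 1*(1 + 1))/(h + h) = (h + 1*2)/((2*h)) = (h + 2)*(1/(2*h)) = (2 + h)*(1/(2*h)) = (2 + h)/(2*h))
(C(6) + 188)² = ((½)*(2 + 6)/6 + 188)² = ((½)*(⅙)*8 + 188)² = (⅔ + 188)² = (566/3)² = 320356/9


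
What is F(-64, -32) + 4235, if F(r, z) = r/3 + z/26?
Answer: 164285/39 ≈ 4212.4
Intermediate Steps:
F(r, z) = r/3 + z/26 (F(r, z) = r*(⅓) + z*(1/26) = r/3 + z/26)
F(-64, -32) + 4235 = ((⅓)*(-64) + (1/26)*(-32)) + 4235 = (-64/3 - 16/13) + 4235 = -880/39 + 4235 = 164285/39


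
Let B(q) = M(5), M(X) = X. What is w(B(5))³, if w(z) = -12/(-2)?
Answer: 216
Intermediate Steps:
B(q) = 5
w(z) = 6 (w(z) = -12*(-1)/2 = -3*(-2) = 6)
w(B(5))³ = 6³ = 216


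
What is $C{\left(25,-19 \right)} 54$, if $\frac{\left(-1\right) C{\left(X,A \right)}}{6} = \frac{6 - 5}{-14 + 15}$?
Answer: $-324$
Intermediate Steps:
$C{\left(X,A \right)} = -6$ ($C{\left(X,A \right)} = - 6 \frac{6 - 5}{-14 + 15} = - 6 \cdot 1 \cdot 1^{-1} = - 6 \cdot 1 \cdot 1 = \left(-6\right) 1 = -6$)
$C{\left(25,-19 \right)} 54 = \left(-6\right) 54 = -324$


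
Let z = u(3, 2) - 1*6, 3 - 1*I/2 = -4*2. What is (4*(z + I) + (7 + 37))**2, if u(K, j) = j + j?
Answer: 15376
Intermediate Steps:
I = 22 (I = 6 - (-8)*2 = 6 - 2*(-8) = 6 + 16 = 22)
u(K, j) = 2*j
z = -2 (z = 2*2 - 1*6 = 4 - 6 = -2)
(4*(z + I) + (7 + 37))**2 = (4*(-2 + 22) + (7 + 37))**2 = (4*20 + 44)**2 = (80 + 44)**2 = 124**2 = 15376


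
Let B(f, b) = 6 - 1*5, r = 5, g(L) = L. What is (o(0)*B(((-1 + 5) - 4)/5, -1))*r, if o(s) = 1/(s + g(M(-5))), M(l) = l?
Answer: -1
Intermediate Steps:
o(s) = 1/(-5 + s) (o(s) = 1/(s - 5) = 1/(-5 + s))
B(f, b) = 1 (B(f, b) = 6 - 5 = 1)
(o(0)*B(((-1 + 5) - 4)/5, -1))*r = (1/(-5 + 0))*5 = (1/(-5))*5 = -1/5*1*5 = -1/5*5 = -1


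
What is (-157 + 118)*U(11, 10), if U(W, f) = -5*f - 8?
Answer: 2262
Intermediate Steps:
U(W, f) = -8 - 5*f
(-157 + 118)*U(11, 10) = (-157 + 118)*(-8 - 5*10) = -39*(-8 - 50) = -39*(-58) = 2262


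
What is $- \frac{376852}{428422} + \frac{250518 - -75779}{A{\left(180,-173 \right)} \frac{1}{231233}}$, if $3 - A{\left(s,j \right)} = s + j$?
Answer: $- \frac{16162355803584115}{856844} \approx -1.8863 \cdot 10^{10}$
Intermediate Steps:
$A{\left(s,j \right)} = 3 - j - s$ ($A{\left(s,j \right)} = 3 - \left(s + j\right) = 3 - \left(j + s\right) = 3 - j - s$)
$- \frac{376852}{428422} + \frac{250518 - -75779}{A{\left(180,-173 \right)} \frac{1}{231233}} = - \frac{376852}{428422} + \frac{250518 - -75779}{\left(3 - -173 - 180\right) \frac{1}{231233}} = \left(-376852\right) \frac{1}{428422} + \frac{250518 + 75779}{\left(3 + 173 - 180\right) \frac{1}{231233}} = - \frac{188426}{214211} + \frac{326297}{\left(-4\right) \frac{1}{231233}} = - \frac{188426}{214211} + \frac{326297}{- \frac{4}{231233}} = - \frac{188426}{214211} + 326297 \left(- \frac{231233}{4}\right) = - \frac{188426}{214211} - \frac{75450634201}{4} = - \frac{16162355803584115}{856844}$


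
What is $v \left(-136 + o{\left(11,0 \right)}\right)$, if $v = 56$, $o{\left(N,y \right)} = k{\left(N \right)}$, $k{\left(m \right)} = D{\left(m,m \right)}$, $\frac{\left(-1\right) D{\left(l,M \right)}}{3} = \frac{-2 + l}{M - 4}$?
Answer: $-7832$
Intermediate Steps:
$D{\left(l,M \right)} = - \frac{3 \left(-2 + l\right)}{-4 + M}$ ($D{\left(l,M \right)} = - 3 \frac{-2 + l}{M - 4} = - 3 \frac{-2 + l}{-4 + M} = - \frac{3 \left(-2 + l\right)}{-4 + M}$)
$k{\left(m \right)} = \frac{3 \left(2 - m\right)}{-4 + m}$
$o{\left(N,y \right)} = \frac{3 \left(2 - N\right)}{-4 + N}$
$v \left(-136 + o{\left(11,0 \right)}\right) = 56 \left(-136 + \frac{3 \left(2 - 11\right)}{-4 + 11}\right) = 56 \left(-136 + \frac{3 \left(2 - 11\right)}{7}\right) = 56 \left(-136 + 3 \cdot \frac{1}{7} \left(-9\right)\right) = 56 \left(-136 - \frac{27}{7}\right) = 56 \left(- \frac{979}{7}\right) = -7832$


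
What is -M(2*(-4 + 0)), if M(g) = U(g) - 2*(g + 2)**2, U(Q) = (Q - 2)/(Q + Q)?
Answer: 571/8 ≈ 71.375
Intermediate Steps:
U(Q) = (-2 + Q)/(2*Q) (U(Q) = (-2 + Q)/((2*Q)) = (-2 + Q)*(1/(2*Q)) = (-2 + Q)/(2*Q))
M(g) = -2*(2 + g)**2 + (-2 + g)/(2*g) (M(g) = (-2 + g)/(2*g) - 2*(g + 2)**2 = (-2 + g)/(2*g) - 2*(2 + g)**2 = -2*(2 + g)**2 + (-2 + g)/(2*g))
-M(2*(-4 + 0)) = -(1/2 - 1/(2*(-4 + 0)) - 2*(2 + 2*(-4 + 0))**2) = -(1/2 - 1/(2*(-4)) - 2*(2 + 2*(-4))**2) = -(1/2 - 1/(-8) - 2*(2 - 8)**2) = -(1/2 - 1*(-1/8) - 2*(-6)**2) = -(1/2 + 1/8 - 2*36) = -(1/2 + 1/8 - 72) = -1*(-571/8) = 571/8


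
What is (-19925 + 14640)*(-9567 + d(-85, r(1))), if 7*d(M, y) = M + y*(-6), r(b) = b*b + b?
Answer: 50634830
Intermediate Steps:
r(b) = b + b² (r(b) = b² + b = b + b²)
d(M, y) = -6*y/7 + M/7 (d(M, y) = (M + y*(-6))/7 = (M - 6*y)/7 = -6*y/7 + M/7)
(-19925 + 14640)*(-9567 + d(-85, r(1))) = (-19925 + 14640)*(-9567 + (-6*(1 + 1)/7 + (⅐)*(-85))) = -5285*(-9567 + (-6*2/7 - 85/7)) = -5285*(-9567 + (-6/7*2 - 85/7)) = -5285*(-9567 + (-12/7 - 85/7)) = -5285*(-9567 - 97/7) = -5285*(-67066/7) = 50634830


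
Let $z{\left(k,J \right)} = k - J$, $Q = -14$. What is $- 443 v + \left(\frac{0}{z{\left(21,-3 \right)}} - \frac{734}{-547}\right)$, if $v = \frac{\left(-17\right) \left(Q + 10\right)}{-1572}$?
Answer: $\frac{4407919}{214971} \approx 20.505$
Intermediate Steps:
$v = - \frac{17}{393}$ ($v = \frac{\left(-17\right) \left(-14 + 10\right)}{-1572} = \left(-17\right) \left(-4\right) \left(- \frac{1}{1572}\right) = 68 \left(- \frac{1}{1572}\right) = - \frac{17}{393} \approx -0.043257$)
$- 443 v + \left(\frac{0}{z{\left(21,-3 \right)}} - \frac{734}{-547}\right) = \left(-443\right) \left(- \frac{17}{393}\right) + \left(\frac{0}{21 - -3} - \frac{734}{-547}\right) = \frac{7531}{393} + \left(\frac{0}{21 + 3} - - \frac{734}{547}\right) = \frac{7531}{393} + \left(\frac{0}{24} + \frac{734}{547}\right) = \frac{7531}{393} + \left(0 \cdot \frac{1}{24} + \frac{734}{547}\right) = \frac{7531}{393} + \left(0 + \frac{734}{547}\right) = \frac{7531}{393} + \frac{734}{547} = \frac{4407919}{214971}$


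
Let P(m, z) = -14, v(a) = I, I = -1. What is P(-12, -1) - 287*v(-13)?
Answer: 273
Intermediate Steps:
v(a) = -1
P(-12, -1) - 287*v(-13) = -14 - 287*(-1) = -14 + 287 = 273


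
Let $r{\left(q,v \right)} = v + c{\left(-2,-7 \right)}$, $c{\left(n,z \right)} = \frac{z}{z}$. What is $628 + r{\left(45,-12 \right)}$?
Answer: $617$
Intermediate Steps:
$c{\left(n,z \right)} = 1$
$r{\left(q,v \right)} = 1 + v$ ($r{\left(q,v \right)} = v + 1 = 1 + v$)
$628 + r{\left(45,-12 \right)} = 628 + \left(1 - 12\right) = 628 - 11 = 617$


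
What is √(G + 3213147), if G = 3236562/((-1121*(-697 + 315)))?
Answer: 7*√3006169720012722/214111 ≈ 1792.5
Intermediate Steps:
G = 1618281/214111 (G = 3236562/((-1121*(-382))) = 3236562/428222 = 3236562*(1/428222) = 1618281/214111 ≈ 7.5581)
√(G + 3213147) = √(1618281/214111 + 3213147) = √(687971735598/214111) = 7*√3006169720012722/214111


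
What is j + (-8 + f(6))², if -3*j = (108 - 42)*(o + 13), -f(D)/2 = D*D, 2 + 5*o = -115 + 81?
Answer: 31362/5 ≈ 6272.4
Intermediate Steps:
o = -36/5 (o = -⅖ + (-115 + 81)/5 = -⅖ + (⅕)*(-34) = -⅖ - 34/5 = -36/5 ≈ -7.2000)
f(D) = -2*D² (f(D) = -2*D*D = -2*D²)
j = -638/5 (j = -(108 - 42)*(-36/5 + 13)/3 = -22*29/5 = -⅓*1914/5 = -638/5 ≈ -127.60)
j + (-8 + f(6))² = -638/5 + (-8 - 2*6²)² = -638/5 + (-8 - 2*36)² = -638/5 + (-8 - 72)² = -638/5 + (-80)² = -638/5 + 6400 = 31362/5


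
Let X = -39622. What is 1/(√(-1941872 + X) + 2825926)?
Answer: 1412963/3992929869485 - 3*I*√220166/7985859738970 ≈ 3.5387e-7 - 1.7627e-10*I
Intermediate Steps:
1/(√(-1941872 + X) + 2825926) = 1/(√(-1941872 - 39622) + 2825926) = 1/(√(-1981494) + 2825926) = 1/(3*I*√220166 + 2825926) = 1/(2825926 + 3*I*√220166)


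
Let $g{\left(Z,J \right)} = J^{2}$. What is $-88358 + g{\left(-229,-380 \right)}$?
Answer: $56042$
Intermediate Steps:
$-88358 + g{\left(-229,-380 \right)} = -88358 + \left(-380\right)^{2} = -88358 + 144400 = 56042$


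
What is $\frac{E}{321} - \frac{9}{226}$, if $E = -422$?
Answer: $- \frac{98261}{72546} \approx -1.3545$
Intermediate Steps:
$\frac{E}{321} - \frac{9}{226} = - \frac{422}{321} - \frac{9}{226} = - \frac{98261}{72546}$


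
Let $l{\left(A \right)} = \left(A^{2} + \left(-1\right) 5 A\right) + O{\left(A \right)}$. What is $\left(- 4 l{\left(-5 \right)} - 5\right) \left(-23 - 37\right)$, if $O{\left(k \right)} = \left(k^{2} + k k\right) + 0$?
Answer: $24300$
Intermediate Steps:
$O{\left(k \right)} = 2 k^{2}$ ($O{\left(k \right)} = \left(k^{2} + k^{2}\right) + 0 = 2 k^{2} + 0 = 2 k^{2}$)
$l{\left(A \right)} = - 5 A + 3 A^{2}$ ($l{\left(A \right)} = \left(A^{2} + \left(-1\right) 5 A\right) + 2 A^{2} = \left(A^{2} - 5 A\right) + 2 A^{2} = - 5 A + 3 A^{2}$)
$\left(- 4 l{\left(-5 \right)} - 5\right) \left(-23 - 37\right) = \left(- 4 \left(- 5 \left(-5 + 3 \left(-5\right)\right)\right) - 5\right) \left(-23 - 37\right) = \left(- 4 \left(- 5 \left(-5 - 15\right)\right) - 5\right) \left(-60\right) = \left(- 4 \left(\left(-5\right) \left(-20\right)\right) - 5\right) \left(-60\right) = \left(\left(-4\right) 100 - 5\right) \left(-60\right) = \left(-400 - 5\right) \left(-60\right) = \left(-405\right) \left(-60\right) = 24300$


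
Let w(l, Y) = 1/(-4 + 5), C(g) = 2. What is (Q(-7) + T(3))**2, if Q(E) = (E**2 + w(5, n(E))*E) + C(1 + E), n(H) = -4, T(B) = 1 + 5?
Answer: 2500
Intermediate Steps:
T(B) = 6
w(l, Y) = 1 (w(l, Y) = 1/1 = 1)
Q(E) = 2 + E + E**2 (Q(E) = (E**2 + 1*E) + 2 = (E**2 + E) + 2 = (E + E**2) + 2 = 2 + E + E**2)
(Q(-7) + T(3))**2 = ((2 - 7 + (-7)**2) + 6)**2 = ((2 - 7 + 49) + 6)**2 = (44 + 6)**2 = 50**2 = 2500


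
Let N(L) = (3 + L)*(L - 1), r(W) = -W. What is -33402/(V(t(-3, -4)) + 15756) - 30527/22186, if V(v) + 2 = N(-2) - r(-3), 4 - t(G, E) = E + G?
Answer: -152724496/43673141 ≈ -3.4970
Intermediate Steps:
t(G, E) = 4 - E - G (t(G, E) = 4 - (E + G) = 4 + (-E - G) = 4 - E - G)
N(L) = (-1 + L)*(3 + L) (N(L) = (3 + L)*(-1 + L) = (-1 + L)*(3 + L))
V(v) = -8 (V(v) = -2 + ((-3 + (-2)² + 2*(-2)) - (-1)*(-3)) = -2 + ((-3 + 4 - 4) - 1*3) = -2 + (-3 - 3) = -2 - 6 = -8)
-33402/(V(t(-3, -4)) + 15756) - 30527/22186 = -33402/(-8 + 15756) - 30527/22186 = -33402/15748 - 30527*1/22186 = -33402*1/15748 - 30527/22186 = -16701/7874 - 30527/22186 = -152724496/43673141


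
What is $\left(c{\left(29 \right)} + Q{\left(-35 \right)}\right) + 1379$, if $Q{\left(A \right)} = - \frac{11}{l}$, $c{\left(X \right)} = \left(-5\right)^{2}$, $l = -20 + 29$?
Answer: $\frac{12625}{9} \approx 1402.8$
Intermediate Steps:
$l = 9$
$c{\left(X \right)} = 25$
$Q{\left(A \right)} = - \frac{11}{9}$
$\left(c{\left(29 \right)} + Q{\left(-35 \right)}\right) + 1379 = \left(25 - \frac{11}{9}\right) + 1379 = \frac{214}{9} + 1379 = \frac{12625}{9}$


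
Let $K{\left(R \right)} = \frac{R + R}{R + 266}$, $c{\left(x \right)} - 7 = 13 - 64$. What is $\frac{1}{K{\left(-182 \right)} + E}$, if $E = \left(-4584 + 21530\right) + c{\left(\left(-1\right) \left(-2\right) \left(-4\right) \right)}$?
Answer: $\frac{3}{50693} \approx 5.918 \cdot 10^{-5}$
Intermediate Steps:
$c{\left(x \right)} = -44$ ($c{\left(x \right)} = 7 + \left(13 - 64\right) = 7 - 51 = -44$)
$K{\left(R \right)} = \frac{2 R}{266 + R}$
$E = 16902$ ($E = \left(-4584 + 21530\right) - 44 = 16946 - 44 = 16902$)
$\frac{1}{K{\left(-182 \right)} + E} = \frac{1}{2 \left(-182\right) \frac{1}{266 - 182} + 16902} = \frac{1}{2 \left(-182\right) \frac{1}{84} + 16902} = \frac{1}{- \frac{13}{3} + 16902} = \frac{1}{\frac{50693}{3}} = \frac{3}{50693}$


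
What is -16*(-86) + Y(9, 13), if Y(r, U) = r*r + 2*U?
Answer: 1483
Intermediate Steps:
Y(r, U) = r**2 + 2*U
-16*(-86) + Y(9, 13) = -16*(-86) + (9**2 + 2*13) = 1376 + (81 + 26) = 1376 + 107 = 1483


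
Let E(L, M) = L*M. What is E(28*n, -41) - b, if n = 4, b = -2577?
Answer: -2015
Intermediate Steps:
E(28*n, -41) - b = (28*4)*(-41) - 1*(-2577) = 112*(-41) + 2577 = -4592 + 2577 = -2015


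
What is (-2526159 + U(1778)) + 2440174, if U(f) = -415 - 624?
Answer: -87024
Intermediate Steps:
U(f) = -1039
(-2526159 + U(1778)) + 2440174 = (-2526159 - 1039) + 2440174 = -2527198 + 2440174 = -87024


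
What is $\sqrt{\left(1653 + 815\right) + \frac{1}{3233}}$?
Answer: $\frac{\sqrt{25796252485}}{3233} \approx 49.679$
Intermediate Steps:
$\sqrt{\left(1653 + 815\right) + \frac{1}{3233}} = \sqrt{2468 + \frac{1}{3233}} = \sqrt{\frac{7979045}{3233}} = \frac{\sqrt{25796252485}}{3233}$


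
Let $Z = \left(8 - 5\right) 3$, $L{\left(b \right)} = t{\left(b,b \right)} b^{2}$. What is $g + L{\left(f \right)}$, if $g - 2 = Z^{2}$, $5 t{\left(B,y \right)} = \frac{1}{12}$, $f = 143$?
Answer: $\frac{25429}{60} \approx 423.82$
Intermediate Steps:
$t{\left(B,y \right)} = \frac{1}{60}$ ($t{\left(B,y \right)} = \frac{1}{5 \cdot 12} = \frac{1}{5} \cdot \frac{1}{12} = \frac{1}{60}$)
$L{\left(b \right)} = \frac{b^{2}}{60}$
$Z = 9$ ($Z = 3 \cdot 3 = 9$)
$g = 83$ ($g = 2 + 9^{2} = 2 + 81 = 83$)
$g + L{\left(f \right)} = 83 + \frac{143^{2}}{60} = 83 + \frac{1}{60} \cdot 20449 = 83 + \frac{20449}{60} = \frac{25429}{60}$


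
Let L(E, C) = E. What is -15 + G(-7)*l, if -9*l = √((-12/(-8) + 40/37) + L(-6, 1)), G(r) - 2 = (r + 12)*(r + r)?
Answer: -15 + 34*I*√18722/333 ≈ -15.0 + 13.97*I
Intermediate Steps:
G(r) = 2 + 2*r*(12 + r) (G(r) = 2 + (r + 12)*(r + r) = 2 + (12 + r)*(2*r) = 2 + 2*r*(12 + r))
l = -I*√18722/666 (l = -√((-12/(-8) + 40/37) - 6)/9 = -√((-12*(-⅛) + 40*(1/37)) - 6)/9 = -√((3/2 + 40/37) - 6)/9 = -√(191/74 - 6)/9 = -I*√18722/666 ≈ -0.20545*I)
-15 + G(-7)*l = -15 + (2 + 2*(-7)² + 24*(-7))*(-I*√18722/666) = -15 + (2 + 2*49 - 168)*(-I*√18722/666) = -15 + (2 + 98 - 168)*(-I*√18722/666) = -15 - (-34)*I*√18722/333 = -15 + 34*I*√18722/333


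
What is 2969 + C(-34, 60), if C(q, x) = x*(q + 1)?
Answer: 989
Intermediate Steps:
C(q, x) = x*(1 + q)
2969 + C(-34, 60) = 2969 + 60*(1 - 34) = 2969 + 60*(-33) = 2969 - 1980 = 989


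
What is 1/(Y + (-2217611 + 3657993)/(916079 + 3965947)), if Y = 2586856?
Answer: 2441013/6314549845319 ≈ 3.8657e-7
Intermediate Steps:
1/(Y + (-2217611 + 3657993)/(916079 + 3965947)) = 1/(2586856 + (-2217611 + 3657993)/(916079 + 3965947)) = 1/(2586856 + 1440382/4882026) = 1/(2586856 + 1440382*(1/4882026)) = 1/(2586856 + 720191/2441013) = 1/(6314549845319/2441013) = 2441013/6314549845319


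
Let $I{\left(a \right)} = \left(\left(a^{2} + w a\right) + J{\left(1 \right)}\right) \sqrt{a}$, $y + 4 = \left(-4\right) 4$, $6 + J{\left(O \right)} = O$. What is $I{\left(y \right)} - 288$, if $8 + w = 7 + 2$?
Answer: $-288 + 750 i \sqrt{5} \approx -288.0 + 1677.1 i$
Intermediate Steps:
$w = 1$ ($w = -8 + \left(7 + 2\right) = -8 + 9 = 1$)
$J{\left(O \right)} = -6 + O$
$y = -20$ ($y = -4 - 16 = -20$)
$I{\left(a \right)} = \sqrt{a} \left(-5 + a + a^{2}\right)$ ($I{\left(a \right)} = \left(\left(a^{2} + 1 a\right) + \left(-6 + 1\right)\right) \sqrt{a} = \left(\left(a^{2} + a\right) - 5\right) \sqrt{a} = \left(\left(a + a^{2}\right) - 5\right) \sqrt{a} = \left(-5 + a + a^{2}\right) \sqrt{a} = \sqrt{a} \left(-5 + a + a^{2}\right)$)
$I{\left(y \right)} - 288 = \sqrt{-20} \left(-5 - 20 + \left(-20\right)^{2}\right) - 288 = 2 i \sqrt{5} \left(-5 - 20 + 400\right) - 288 = 2 i \sqrt{5} \cdot 375 - 288 = 750 i \sqrt{5} - 288 = -288 + 750 i \sqrt{5}$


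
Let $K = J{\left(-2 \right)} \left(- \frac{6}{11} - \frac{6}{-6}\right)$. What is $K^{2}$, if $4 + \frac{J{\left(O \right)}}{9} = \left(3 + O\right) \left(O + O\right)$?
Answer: $\frac{129600}{121} \approx 1071.1$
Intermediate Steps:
$J{\left(O \right)} = -36 + 18 O \left(3 + O\right)$ ($J{\left(O \right)} = -36 + 9 \left(3 + O\right) \left(O + O\right) = -36 + 9 \left(3 + O\right) 2 O = -36 + 9 \cdot 2 O \left(3 + O\right) = -36 + 18 O \left(3 + O\right)$)
$K = - \frac{360}{11}$ ($K = \left(-36 + 18 \left(-2\right)^{2} + 54 \left(-2\right)\right) \left(- \frac{6}{11} - \frac{6}{-6}\right) = \left(-36 + 18 \cdot 4 - 108\right) \left(\left(-6\right) \frac{1}{11} - -1\right) = \left(-36 + 72 - 108\right) \left(- \frac{6}{11} + 1\right) = \left(-72\right) \frac{5}{11} = - \frac{360}{11} \approx -32.727$)
$K^{2} = \left(- \frac{360}{11}\right)^{2} = \frac{129600}{121}$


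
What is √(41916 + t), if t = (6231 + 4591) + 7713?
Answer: √60451 ≈ 245.87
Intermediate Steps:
t = 18535 (t = 10822 + 7713 = 18535)
√(41916 + t) = √(41916 + 18535) = √60451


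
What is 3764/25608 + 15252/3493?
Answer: 100930217/22362186 ≈ 4.5134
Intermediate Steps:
3764/25608 + 15252/3493 = 3764*(1/25608) + 15252*(1/3493) = 941/6402 + 15252/3493 = 100930217/22362186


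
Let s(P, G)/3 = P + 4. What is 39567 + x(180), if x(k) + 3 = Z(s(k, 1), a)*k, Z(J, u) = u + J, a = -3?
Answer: 138384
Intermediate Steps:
s(P, G) = 12 + 3*P (s(P, G) = 3*(P + 4) = 3*(4 + P) = 12 + 3*P)
Z(J, u) = J + u
x(k) = -3 + k*(9 + 3*k) (x(k) = -3 + ((12 + 3*k) - 3)*k = -3 + (9 + 3*k)*k = -3 + k*(9 + 3*k))
39567 + x(180) = 39567 + (-3 + 3*180*(3 + 180)) = 39567 + (-3 + 3*180*183) = 39567 + (-3 + 98820) = 39567 + 98817 = 138384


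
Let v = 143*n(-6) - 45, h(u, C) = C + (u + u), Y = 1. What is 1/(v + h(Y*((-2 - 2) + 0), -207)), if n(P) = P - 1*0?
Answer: -1/1118 ≈ -0.00089445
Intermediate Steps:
n(P) = P (n(P) = P + 0 = P)
h(u, C) = C + 2*u
v = -903 (v = 143*(-6) - 45 = -858 - 45 = -903)
1/(v + h(Y*((-2 - 2) + 0), -207)) = 1/(-903 + (-207 + 2*(1*((-2 - 2) + 0)))) = 1/(-903 + (-207 + 2*(1*(-4 + 0)))) = 1/(-903 + (-207 + 2*(1*(-4)))) = 1/(-903 + (-207 + 2*(-4))) = 1/(-903 + (-207 - 8)) = 1/(-903 - 215) = 1/(-1118) = -1/1118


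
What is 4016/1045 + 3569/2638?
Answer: 14323813/2756710 ≈ 5.1960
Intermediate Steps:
4016/1045 + 3569/2638 = 14323813/2756710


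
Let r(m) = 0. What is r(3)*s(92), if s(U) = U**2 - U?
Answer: 0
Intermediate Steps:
r(3)*s(92) = 0*(92*(-1 + 92)) = 0*(92*91) = 0*8372 = 0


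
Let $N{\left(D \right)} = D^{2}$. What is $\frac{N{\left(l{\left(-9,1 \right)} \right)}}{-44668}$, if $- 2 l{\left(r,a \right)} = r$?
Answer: $- \frac{81}{178672} \approx -0.00045334$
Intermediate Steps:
$l{\left(r,a \right)} = - \frac{r}{2}$
$\frac{N{\left(l{\left(-9,1 \right)} \right)}}{-44668} = \frac{\left(\left(- \frac{1}{2}\right) \left(-9\right)\right)^{2}}{-44668} = \left(\frac{9}{2}\right)^{2} \left(- \frac{1}{44668}\right) = \frac{81}{4} \left(- \frac{1}{44668}\right) = - \frac{81}{178672}$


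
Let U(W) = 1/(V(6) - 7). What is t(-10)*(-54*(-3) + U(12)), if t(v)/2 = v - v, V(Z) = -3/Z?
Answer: 0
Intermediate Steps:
t(v) = 0 (t(v) = 2*(v - v) = 2*0 = 0)
U(W) = -2/15 (U(W) = 1/(-3/6 - 7) = 1/(-3*⅙ - 7) = 1/(-½ - 7) = 1/(-15/2) = -2/15)
t(-10)*(-54*(-3) + U(12)) = 0*(-54*(-3) - 2/15) = 0*(162 - 2/15) = 0*(2428/15) = 0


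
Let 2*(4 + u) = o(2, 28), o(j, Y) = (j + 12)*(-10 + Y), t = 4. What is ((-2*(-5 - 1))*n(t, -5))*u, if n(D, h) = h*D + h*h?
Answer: 7320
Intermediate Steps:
n(D, h) = h² + D*h (n(D, h) = D*h + h² = h² + D*h)
o(j, Y) = (-10 + Y)*(12 + j) (o(j, Y) = (12 + j)*(-10 + Y) = (-10 + Y)*(12 + j))
u = 122 (u = -4 + (-120 - 10*2 + 12*28 + 28*2)/2 = -4 + (-120 - 20 + 336 + 56)/2 = -4 + (½)*252 = -4 + 126 = 122)
((-2*(-5 - 1))*n(t, -5))*u = ((-2*(-5 - 1))*(-5*(4 - 5)))*122 = ((-2*(-6))*(-5*(-1)))*122 = (12*5)*122 = 60*122 = 7320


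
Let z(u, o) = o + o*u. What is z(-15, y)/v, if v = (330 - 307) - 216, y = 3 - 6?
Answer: -42/193 ≈ -0.21762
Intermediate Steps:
y = -3
v = -193 (v = 23 - 216 = -193)
z(-15, y)/v = -3*(1 - 15)/(-193) = -3*(-14)*(-1/193) = 42*(-1/193) = -42/193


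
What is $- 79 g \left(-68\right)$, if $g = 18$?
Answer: $96696$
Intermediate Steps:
$- 79 g \left(-68\right) = \left(-79\right) 18 \left(-68\right) = \left(-1422\right) \left(-68\right) = 96696$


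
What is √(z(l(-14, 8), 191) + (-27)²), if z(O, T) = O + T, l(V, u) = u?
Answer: 4*√58 ≈ 30.463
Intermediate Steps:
√(z(l(-14, 8), 191) + (-27)²) = √((8 + 191) + (-27)²) = √(199 + 729) = √928 = 4*√58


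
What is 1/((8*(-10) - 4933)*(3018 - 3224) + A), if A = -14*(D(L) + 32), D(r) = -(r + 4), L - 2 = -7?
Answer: 1/1032216 ≈ 9.6879e-7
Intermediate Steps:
L = -5 (L = 2 - 7 = -5)
D(r) = -4 - r (D(r) = -(4 + r) = -4 - r)
A = -462 (A = -14*((-4 - 1*(-5)) + 32) = -14*((-4 + 5) + 32) = -14*(1 + 32) = -14*33 = -462)
1/((8*(-10) - 4933)*(3018 - 3224) + A) = 1/((8*(-10) - 4933)*(3018 - 3224) - 462) = 1/((-80 - 4933)*(-206) - 462) = 1/(-5013*(-206) - 462) = 1/(1032678 - 462) = 1/1032216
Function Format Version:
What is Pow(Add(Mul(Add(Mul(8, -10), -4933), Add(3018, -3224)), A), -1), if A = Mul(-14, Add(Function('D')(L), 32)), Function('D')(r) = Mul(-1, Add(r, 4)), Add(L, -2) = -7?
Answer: Rational(1, 1032216) ≈ 9.6879e-7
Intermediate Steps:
L = -5 (L = Add(2, -7) = -5)
Function('D')(r) = Add(-4, Mul(-1, r)) (Function('D')(r) = Mul(-1, Add(4, r)) = Add(-4, Mul(-1, r)))
A = -462 (A = Mul(-14, Add(Add(-4, Mul(-1, -5)), 32)) = Mul(-14, Add(Add(-4, 5), 32)) = Mul(-14, Add(1, 32)) = Mul(-14, 33) = -462)
Pow(Add(Mul(Add(Mul(8, -10), -4933), Add(3018, -3224)), A), -1) = Pow(Add(Mul(Add(Mul(8, -10), -4933), Add(3018, -3224)), -462), -1) = Pow(Add(Mul(Add(-80, -4933), -206), -462), -1) = Pow(Add(Mul(-5013, -206), -462), -1) = Pow(Add(1032678, -462), -1) = Pow(1032216, -1) = Rational(1, 1032216)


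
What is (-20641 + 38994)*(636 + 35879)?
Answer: 670159795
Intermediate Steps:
(-20641 + 38994)*(636 + 35879) = 18353*36515 = 670159795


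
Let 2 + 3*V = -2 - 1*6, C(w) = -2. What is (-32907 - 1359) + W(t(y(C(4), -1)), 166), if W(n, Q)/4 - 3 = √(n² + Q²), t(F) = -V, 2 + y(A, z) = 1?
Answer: -34254 + 8*√62026/3 ≈ -33590.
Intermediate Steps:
V = -10/3 (V = -⅔ + (-2 - 1*6)/3 = -⅔ + (-2 - 6)/3 = -⅔ + (⅓)*(-8) = -⅔ - 8/3 = -10/3 ≈ -3.3333)
y(A, z) = -1 (y(A, z) = -2 + 1 = -1)
t(F) = 10/3 (t(F) = -1*(-10/3) = 10/3)
W(n, Q) = 12 + 4*√(Q² + n²) (W(n, Q) = 12 + 4*√(n² + Q²) = 12 + 4*√(Q² + n²))
(-32907 - 1359) + W(t(y(C(4), -1)), 166) = (-32907 - 1359) + (12 + 4*√(166² + (10/3)²)) = -34266 + (12 + 4*√(27556 + 100/9)) = -34266 + (12 + 4*√(248104/9)) = -34266 + (12 + 4*(2*√62026/3)) = -34266 + (12 + 8*√62026/3) = -34254 + 8*√62026/3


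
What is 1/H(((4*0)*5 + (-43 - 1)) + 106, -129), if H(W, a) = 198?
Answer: 1/198 ≈ 0.0050505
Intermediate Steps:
1/H(((4*0)*5 + (-43 - 1)) + 106, -129) = 1/198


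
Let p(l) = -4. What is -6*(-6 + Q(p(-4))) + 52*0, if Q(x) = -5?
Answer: 66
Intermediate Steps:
-6*(-6 + Q(p(-4))) + 52*0 = -6*(-6 - 5) + 52*0 = -6*(-11) + 0 = 66 + 0 = 66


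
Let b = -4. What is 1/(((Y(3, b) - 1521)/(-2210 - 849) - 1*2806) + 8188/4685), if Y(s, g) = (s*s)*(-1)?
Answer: -14331415/40181735348 ≈ -0.00035666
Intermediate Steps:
Y(s, g) = -s² (Y(s, g) = s²*(-1) = -s²)
1/(((Y(3, b) - 1521)/(-2210 - 849) - 1*2806) + 8188/4685) = 1/(((-1*3² - 1521)/(-2210 - 849) - 1*2806) + 8188/4685) = 1/(((-1*9 - 1521)/(-3059) - 2806) + 8188*(1/4685)) = 1/(((-9 - 1521)*(-1/3059) - 2806) + 8188/4685) = 1/((-1530*(-1/3059) - 2806) + 8188/4685) = 1/((1530/3059 - 2806) + 8188/4685) = 1/(-8582024/3059 + 8188/4685) = 1/(-40181735348/14331415) = -14331415/40181735348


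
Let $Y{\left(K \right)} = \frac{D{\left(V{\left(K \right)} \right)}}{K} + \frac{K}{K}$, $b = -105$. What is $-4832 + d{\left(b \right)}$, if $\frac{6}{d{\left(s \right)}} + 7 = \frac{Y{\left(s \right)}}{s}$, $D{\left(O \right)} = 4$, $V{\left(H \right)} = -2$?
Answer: $- \frac{186731891}{38638} \approx -4832.9$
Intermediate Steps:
$Y{\left(K \right)} = 1 + \frac{4}{K}$ ($Y{\left(K \right)} = \frac{4}{K} + \frac{K}{K} = \frac{4}{K} + 1 = 1 + \frac{4}{K}$)
$d{\left(s \right)} = \frac{6}{-7 + \frac{4 + s}{s^{2}}}$ ($d{\left(s \right)} = \frac{6}{-7 + \frac{\frac{1}{s} \left(4 + s\right)}{s}} = \frac{6}{-7 + \frac{4 + s}{s^{2}}}$)
$-4832 + d{\left(b \right)} = -4832 + \frac{6 \left(-105\right)^{2}}{4 - 105 - 7 \left(-105\right)^{2}} = -4832 + 6 \cdot 11025 \frac{1}{4 - 105 - 77175} = -4832 + 6 \cdot 11025 \frac{1}{-77276} = -4832 + 6 \cdot 11025 \left(- \frac{1}{77276}\right) = -4832 - \frac{33075}{38638} = - \frac{186731891}{38638}$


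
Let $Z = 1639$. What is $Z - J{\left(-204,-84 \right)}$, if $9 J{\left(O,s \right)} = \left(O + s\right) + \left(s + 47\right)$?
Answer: $\frac{15076}{9} \approx 1675.1$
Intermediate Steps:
$J{\left(O,s \right)} = \frac{47}{9} + \frac{O}{9} + \frac{2 s}{9}$ ($J{\left(O,s \right)} = \frac{\left(O + s\right) + \left(s + 47\right)}{9} = \frac{\left(O + s\right) + \left(47 + s\right)}{9} = \frac{47 + O + 2 s}{9} = \frac{47}{9} + \frac{O}{9} + \frac{2 s}{9}$)
$Z - J{\left(-204,-84 \right)} = 1639 - \left(\frac{47}{9} + \frac{1}{9} \left(-204\right) + \frac{2}{9} \left(-84\right)\right) = 1639 - \left(\frac{47}{9} - \frac{68}{3} - \frac{56}{3}\right) = 1639 - - \frac{325}{9} = 1639 + \frac{325}{9} = \frac{15076}{9}$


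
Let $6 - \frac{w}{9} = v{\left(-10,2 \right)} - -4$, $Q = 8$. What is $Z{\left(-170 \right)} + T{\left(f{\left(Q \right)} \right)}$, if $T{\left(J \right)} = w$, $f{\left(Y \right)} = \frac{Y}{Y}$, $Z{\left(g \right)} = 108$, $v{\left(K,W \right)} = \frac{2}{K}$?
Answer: $\frac{639}{5} \approx 127.8$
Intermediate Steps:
$f{\left(Y \right)} = 1$
$w = \frac{99}{5}$ ($w = 54 - 9 \left(\frac{2}{-10} - -4\right) = 54 - 9 \left(2 \left(- \frac{1}{10}\right) + 4\right) = 54 - 9 \left(- \frac{1}{5} + 4\right) = 54 - \frac{171}{5} = \frac{99}{5} \approx 19.8$)
$T{\left(J \right)} = \frac{99}{5}$
$Z{\left(-170 \right)} + T{\left(f{\left(Q \right)} \right)} = 108 + \frac{99}{5} = \frac{639}{5}$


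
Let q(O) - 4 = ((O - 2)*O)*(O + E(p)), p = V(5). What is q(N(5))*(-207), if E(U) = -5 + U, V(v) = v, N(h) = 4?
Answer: -7452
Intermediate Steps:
p = 5
q(O) = 4 + O²*(-2 + O) (q(O) = 4 + ((O - 2)*O)*(O + (-5 + 5)) = 4 + ((-2 + O)*O)*(O + 0) = 4 + (O*(-2 + O))*O = 4 + O²*(-2 + O))
q(N(5))*(-207) = (4 + 4³ - 2*4²)*(-207) = (4 + 64 - 2*16)*(-207) = (4 + 64 - 32)*(-207) = 36*(-207) = -7452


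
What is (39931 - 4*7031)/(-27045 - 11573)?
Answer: -11807/38618 ≈ -0.30574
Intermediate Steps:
(39931 - 4*7031)/(-27045 - 11573) = (39931 - 28124)/(-38618) = 11807*(-1/38618) = -11807/38618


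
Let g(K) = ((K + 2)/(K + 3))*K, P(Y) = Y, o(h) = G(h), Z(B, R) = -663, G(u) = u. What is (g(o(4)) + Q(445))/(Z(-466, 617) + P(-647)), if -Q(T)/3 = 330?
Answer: 3453/4585 ≈ 0.75311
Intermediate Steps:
Q(T) = -990 (Q(T) = -3*330 = -990)
o(h) = h
g(K) = K*(2 + K)/(3 + K) (g(K) = ((2 + K)/(3 + K))*K = K*(2 + K)/(3 + K))
(g(o(4)) + Q(445))/(Z(-466, 617) + P(-647)) = (4*(2 + 4)/(3 + 4) - 990)/(-663 - 647) = (4*6/7 - 990)/(-1310) = (4*(1/7)*6 - 990)*(-1/1310) = (24/7 - 990)*(-1/1310) = -6906/7*(-1/1310) = 3453/4585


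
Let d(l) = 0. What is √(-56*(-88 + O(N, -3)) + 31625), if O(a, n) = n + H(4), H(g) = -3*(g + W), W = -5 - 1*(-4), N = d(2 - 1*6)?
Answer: 5*√1489 ≈ 192.94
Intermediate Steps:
N = 0
W = -1 (W = -5 + 4 = -1)
H(g) = 3 - 3*g (H(g) = -3*(g - 1) = -3*(-1 + g) = 3 - 3*g)
O(a, n) = -9 + n (O(a, n) = n + (3 - 3*4) = n + (3 - 12) = n - 9 = -9 + n)
√(-56*(-88 + O(N, -3)) + 31625) = √(-56*(-88 + (-9 - 3)) + 31625) = √(-56*(-88 - 12) + 31625) = √(-56*(-100) + 31625) = √(5600 + 31625) = √37225 = 5*√1489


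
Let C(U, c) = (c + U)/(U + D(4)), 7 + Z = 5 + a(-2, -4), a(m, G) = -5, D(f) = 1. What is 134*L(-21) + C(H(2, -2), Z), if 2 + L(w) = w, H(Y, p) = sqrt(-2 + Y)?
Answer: -3089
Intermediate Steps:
L(w) = -2 + w
Z = -7 (Z = -7 + (5 - 5) = -7 + 0 = -7)
C(U, c) = (U + c)/(1 + U) (C(U, c) = (c + U)/(U + 1) = (U + c)/(1 + U))
134*L(-21) + C(H(2, -2), Z) = 134*(-2 - 21) + (sqrt(-2 + 2) - 7)/(1 + sqrt(-2 + 2)) = 134*(-23) + (sqrt(0) - 7)/(1 + sqrt(0)) = -3082 + (0 - 7)/(1 + 0) = -3082 - 7/1 = -3082 + 1*(-7) = -3082 - 7 = -3089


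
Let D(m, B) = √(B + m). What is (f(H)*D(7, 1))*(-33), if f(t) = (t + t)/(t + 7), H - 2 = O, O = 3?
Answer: -55*√2 ≈ -77.782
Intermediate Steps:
H = 5 (H = 2 + 3 = 5)
f(t) = 2*t/(7 + t) (f(t) = (2*t)/(7 + t) = 2*t/(7 + t))
(f(H)*D(7, 1))*(-33) = ((2*5/(7 + 5))*√(1 + 7))*(-33) = ((2*5/12)*√8)*(-33) = ((2*5*(1/12))*(2*√2))*(-33) = (5*(2*√2)/6)*(-33) = (5*√2/3)*(-33) = -55*√2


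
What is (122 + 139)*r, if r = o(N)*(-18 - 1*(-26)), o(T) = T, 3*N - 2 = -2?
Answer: 0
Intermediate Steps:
N = 0 (N = ⅔ + (⅓)*(-2) = ⅔ - ⅔ = 0)
r = 0 (r = 0*(-18 - 1*(-26)) = 0*(-18 + 26) = 0*8 = 0)
(122 + 139)*r = (122 + 139)*0 = 261*0 = 0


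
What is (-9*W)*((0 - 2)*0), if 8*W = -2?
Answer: 0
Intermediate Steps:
W = -1/4 (W = (1/8)*(-2) = -1/4 ≈ -0.25000)
(-9*W)*((0 - 2)*0) = (-9*(-1/4))*((0 - 2)*0) = 9*(-2*0)/4 = (9/4)*0 = 0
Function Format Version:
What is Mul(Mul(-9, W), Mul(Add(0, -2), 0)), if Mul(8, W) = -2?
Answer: 0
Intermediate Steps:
W = Rational(-1, 4) (W = Mul(Rational(1, 8), -2) = Rational(-1, 4) ≈ -0.25000)
Mul(Mul(-9, W), Mul(Add(0, -2), 0)) = Mul(Mul(-9, Rational(-1, 4)), Mul(Add(0, -2), 0)) = Mul(Rational(9, 4), Mul(-2, 0)) = Mul(Rational(9, 4), 0) = 0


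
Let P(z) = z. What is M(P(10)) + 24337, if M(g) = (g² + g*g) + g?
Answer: 24547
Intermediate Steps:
M(g) = g + 2*g² (M(g) = (g² + g²) + g = 2*g² + g = g + 2*g²)
M(P(10)) + 24337 = 10*(1 + 2*10) + 24337 = 10*(1 + 20) + 24337 = 10*21 + 24337 = 210 + 24337 = 24547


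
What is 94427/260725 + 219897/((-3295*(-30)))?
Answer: 888890057/343635550 ≈ 2.5867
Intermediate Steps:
94427/260725 + 219897/((-3295*(-30))) = 94427*(1/260725) + 219897/98850 = 94427/260725 + 219897*(1/98850) = 94427/260725 + 73299/32950 = 888890057/343635550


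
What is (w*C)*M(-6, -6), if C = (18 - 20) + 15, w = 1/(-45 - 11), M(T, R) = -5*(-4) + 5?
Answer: -325/56 ≈ -5.8036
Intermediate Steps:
M(T, R) = 25 (M(T, R) = 20 + 5 = 25)
w = -1/56 (w = 1/(-56) = -1/56 ≈ -0.017857)
C = 13 (C = -2 + 15 = 13)
(w*C)*M(-6, -6) = -1/56*13*25 = -13/56*25 = -325/56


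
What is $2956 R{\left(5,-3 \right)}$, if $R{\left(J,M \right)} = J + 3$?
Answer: $23648$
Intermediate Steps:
$R{\left(J,M \right)} = 3 + J$
$2956 R{\left(5,-3 \right)} = 2956 \left(3 + 5\right) = 2956 \cdot 8 = 23648$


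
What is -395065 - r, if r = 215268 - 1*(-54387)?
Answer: -664720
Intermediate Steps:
r = 269655 (r = 215268 + 54387 = 269655)
-395065 - r = -395065 - 1*269655 = -395065 - 269655 = -664720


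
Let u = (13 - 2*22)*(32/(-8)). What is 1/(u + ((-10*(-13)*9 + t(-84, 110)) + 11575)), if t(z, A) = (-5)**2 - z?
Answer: 1/12978 ≈ 7.7053e-5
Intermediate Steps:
u = 124 (u = (13 - 44)*(32*(-1/8)) = -31*(-4) = 124)
t(z, A) = 25 - z
1/(u + ((-10*(-13)*9 + t(-84, 110)) + 11575)) = 1/(124 + ((-10*(-13)*9 + (25 - 1*(-84))) + 11575)) = 1/(124 + ((130*9 + (25 + 84)) + 11575)) = 1/(124 + ((1170 + 109) + 11575)) = 1/(124 + (1279 + 11575)) = 1/(124 + 12854) = 1/12978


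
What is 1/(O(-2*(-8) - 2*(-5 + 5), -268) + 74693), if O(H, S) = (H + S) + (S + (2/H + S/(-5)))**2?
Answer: 1600/192567641 ≈ 8.3088e-6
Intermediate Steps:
O(H, S) = H + S + (2/H + 4*S/5)**2 (O(H, S) = (H + S) + (S + (2/H + S*(-1/5)))**2 = (H + S) + (S + (2/H - S/5))**2 = (H + S) + (2/H + 4*S/5)**2 = H + S + (2/H + 4*S/5)**2)
1/(O(-2*(-8) - 2*(-5 + 5), -268) + 74693) = 1/(((-2*(-8) - 2*(-5 + 5)) - 268 + 4*(5 + 2*(-2*(-8) - 2*(-5 + 5))*(-268))**2/(25*(-2*(-8) - 2*(-5 + 5))**2)) + 74693) = 1/(((16 - 2*0) - 268 + 4*(5 + 2*(16 - 2*0)*(-268))**2/(25*(16 - 2*0)**2)) + 74693) = 1/(((16 + 0) - 268 + 4*(5 + 2*(16 + 0)*(-268))**2/(25*(16 + 0)**2)) + 74693) = 1/((16 - 268 + (4/25)*(5 + 2*16*(-268))**2/16**2) + 74693) = 1/((16 - 268 + (4/25)*(1/256)*(5 - 8576)**2) + 74693) = 1/((16 - 268 + (4/25)*(1/256)*(-8571)**2) + 74693) = 1/((16 - 268 + (4/25)*(1/256)*73462041) + 74693) = 1/((16 - 268 + 73462041/1600) + 74693) = 1/(73058841/1600 + 74693) = 1/(192567641/1600) = 1600/192567641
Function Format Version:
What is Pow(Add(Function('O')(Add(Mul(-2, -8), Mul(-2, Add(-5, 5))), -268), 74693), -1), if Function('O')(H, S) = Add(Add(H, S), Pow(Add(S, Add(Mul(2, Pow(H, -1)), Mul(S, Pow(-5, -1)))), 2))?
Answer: Rational(1600, 192567641) ≈ 8.3088e-6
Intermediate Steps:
Function('O')(H, S) = Add(H, S, Pow(Add(Mul(2, Pow(H, -1)), Mul(Rational(4, 5), S)), 2)) (Function('O')(H, S) = Add(Add(H, S), Pow(Add(S, Add(Mul(2, Pow(H, -1)), Mul(S, Rational(-1, 5)))), 2)) = Add(Add(H, S), Pow(Add(S, Add(Mul(2, Pow(H, -1)), Mul(Rational(-1, 5), S))), 2)) = Add(Add(H, S), Pow(Add(Mul(2, Pow(H, -1)), Mul(Rational(4, 5), S)), 2)) = Add(H, S, Pow(Add(Mul(2, Pow(H, -1)), Mul(Rational(4, 5), S)), 2)))
Pow(Add(Function('O')(Add(Mul(-2, -8), Mul(-2, Add(-5, 5))), -268), 74693), -1) = Pow(Add(Add(Add(Mul(-2, -8), Mul(-2, Add(-5, 5))), -268, Mul(Rational(4, 25), Pow(Add(Mul(-2, -8), Mul(-2, Add(-5, 5))), -2), Pow(Add(5, Mul(2, Add(Mul(-2, -8), Mul(-2, Add(-5, 5))), -268)), 2))), 74693), -1) = Pow(Add(Add(Add(16, Mul(-2, 0)), -268, Mul(Rational(4, 25), Pow(Add(16, Mul(-2, 0)), -2), Pow(Add(5, Mul(2, Add(16, Mul(-2, 0)), -268)), 2))), 74693), -1) = Pow(Add(Add(Add(16, 0), -268, Mul(Rational(4, 25), Pow(Add(16, 0), -2), Pow(Add(5, Mul(2, Add(16, 0), -268)), 2))), 74693), -1) = Pow(Add(Add(16, -268, Mul(Rational(4, 25), Pow(16, -2), Pow(Add(5, Mul(2, 16, -268)), 2))), 74693), -1) = Pow(Add(Add(16, -268, Mul(Rational(4, 25), Rational(1, 256), Pow(Add(5, -8576), 2))), 74693), -1) = Pow(Add(Add(16, -268, Mul(Rational(4, 25), Rational(1, 256), Pow(-8571, 2))), 74693), -1) = Pow(Add(Add(16, -268, Mul(Rational(4, 25), Rational(1, 256), 73462041)), 74693), -1) = Pow(Add(Add(16, -268, Rational(73462041, 1600)), 74693), -1) = Pow(Add(Rational(73058841, 1600), 74693), -1) = Pow(Rational(192567641, 1600), -1) = Rational(1600, 192567641)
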